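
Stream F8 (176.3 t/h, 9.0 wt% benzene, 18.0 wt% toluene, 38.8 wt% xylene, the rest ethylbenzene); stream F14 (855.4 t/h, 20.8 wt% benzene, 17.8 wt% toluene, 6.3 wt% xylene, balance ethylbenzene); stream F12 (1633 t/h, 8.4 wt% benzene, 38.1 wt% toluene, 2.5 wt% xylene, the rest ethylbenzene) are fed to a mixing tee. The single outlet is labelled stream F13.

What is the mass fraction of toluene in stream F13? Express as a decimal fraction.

0.303

Total flow out = 176.3 + 855.4 + 1633 = 2664.7 t/h.
toluene in = 176.3×0.180 + 855.4×0.178 + 1633×0.381 = 806.17 t/h.
toluene mass fraction in F13 = 806.17/2664.7 = 0.303.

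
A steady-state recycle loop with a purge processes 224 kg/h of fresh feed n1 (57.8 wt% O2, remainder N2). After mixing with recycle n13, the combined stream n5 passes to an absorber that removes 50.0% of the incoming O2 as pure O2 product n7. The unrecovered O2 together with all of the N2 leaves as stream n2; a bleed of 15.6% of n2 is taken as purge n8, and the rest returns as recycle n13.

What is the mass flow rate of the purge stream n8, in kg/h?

112 kg/h

N2 enters only via n1 and leaves only via the purge: 224×0.422 = 0.156×(N2 in n2), and the absorber passes all N2, so N2 in n5 = N2 in n2 = 605.95 kg/h.
O2 in n5: m_A = 224×0.578 + (1−0.156)·(1−0.500)·m_A, so m_A = 129.47/0.5780 = 224 kg/h.
n2 = (1−0.500)×224 + 605.95 = 717.95 kg/h.
Purge n8 = 0.156×717.95 = 112 kg/h.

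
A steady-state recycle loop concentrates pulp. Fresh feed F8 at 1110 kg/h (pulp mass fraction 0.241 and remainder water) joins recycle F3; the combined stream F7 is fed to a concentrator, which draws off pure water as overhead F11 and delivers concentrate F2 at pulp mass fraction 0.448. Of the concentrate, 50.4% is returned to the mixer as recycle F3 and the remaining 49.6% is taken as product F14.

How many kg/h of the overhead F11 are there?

512.9 kg/h

Overall pulp balance (none leaves overhead): pulp in fresh feed = pulp in product, i.e. 1110×0.241 = (1−0.504)·F2·0.448.
F2 = 267.51/(0.448×0.496) = 1203.9 kg/h.
Recycle F3 = 0.504×1203.9 = 606.75 kg/h.
Combined feed F7 = 1110 + 606.75 = 1716.8 kg/h.
Overhead F11 = F7 − F2 = 1716.8 − 1203.9 = 512.88 kg/h.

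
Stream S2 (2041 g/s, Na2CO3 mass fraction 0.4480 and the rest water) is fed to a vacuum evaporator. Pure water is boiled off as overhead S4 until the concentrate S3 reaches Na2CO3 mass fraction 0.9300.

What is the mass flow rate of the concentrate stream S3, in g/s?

983.2 g/s

Na2CO3 is conserved: 2041×0.448 = 914.37 g/s all reports to the concentrate.
Concentrate = 914.37/(target fraction) = 983.19 g/s.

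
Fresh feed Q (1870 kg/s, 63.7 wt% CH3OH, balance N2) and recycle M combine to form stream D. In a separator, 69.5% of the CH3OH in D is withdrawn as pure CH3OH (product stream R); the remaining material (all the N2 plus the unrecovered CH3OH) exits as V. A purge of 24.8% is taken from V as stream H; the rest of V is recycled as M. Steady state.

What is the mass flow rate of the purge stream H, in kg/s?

N2 enters only via Q and leaves only via the purge: 1870×0.363 = 0.248×(N2 in V), and the separator passes all N2, so N2 in D = N2 in V = 2737.1 kg/s.
CH3OH in D: m_A = 1870×0.637 + (1−0.248)·(1−0.695)·m_A, so m_A = 1191.2/0.7706 = 1545.7 kg/s.
V = (1−0.695)×1545.7 + 2737.1 = 3208.6 kg/s.
Purge H = 0.248×3208.6 = 795.73 kg/s.

795.7 kg/s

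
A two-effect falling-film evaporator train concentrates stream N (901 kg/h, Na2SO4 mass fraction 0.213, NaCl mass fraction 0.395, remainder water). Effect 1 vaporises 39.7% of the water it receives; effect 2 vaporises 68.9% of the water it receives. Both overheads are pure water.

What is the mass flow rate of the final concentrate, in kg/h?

614 kg/h

water in feed = 901×0.392 = 353.19 kg/h.
After stage 1: water left = (1−0.397)×353.19 = 212.97; stream total = 760.78 kg/h.
After stage 2: water left = (1−0.689)×212.97 = 66.235; final concentrate = 614.04 kg/h.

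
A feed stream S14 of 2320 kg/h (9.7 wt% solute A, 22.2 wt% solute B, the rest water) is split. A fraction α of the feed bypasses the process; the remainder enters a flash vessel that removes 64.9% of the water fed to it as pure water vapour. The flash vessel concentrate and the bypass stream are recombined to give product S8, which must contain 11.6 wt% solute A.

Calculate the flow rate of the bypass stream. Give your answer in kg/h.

All 2320×0.097 = 225.04 kg/h of solute A reaches S8, so S8 = 225.04/0.116 = 1940 kg/h and vapour = 380 kg/h.
The evaporator receives (1−α)·2320 of feed at 0.681 water and removes 0.649 of that water:
0.649×0.681×(1−α)×2320 = 380
(1−α) = 380/1025.4 = 0.3706;  α = 0.6294.
Bypass flow = 0.6294×2320 = 1460.2 kg/h.

1460 kg/h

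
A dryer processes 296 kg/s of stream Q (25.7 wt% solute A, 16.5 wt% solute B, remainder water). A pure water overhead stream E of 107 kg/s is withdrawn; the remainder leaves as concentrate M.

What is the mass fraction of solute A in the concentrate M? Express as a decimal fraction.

0.402

solute A is not removed: 296×0.257 = 76.072 kg/s of solute A enters M.
Concentrate = 296 − 107 = 189 kg/s.
Mass fraction = 76.072/189 = 0.402.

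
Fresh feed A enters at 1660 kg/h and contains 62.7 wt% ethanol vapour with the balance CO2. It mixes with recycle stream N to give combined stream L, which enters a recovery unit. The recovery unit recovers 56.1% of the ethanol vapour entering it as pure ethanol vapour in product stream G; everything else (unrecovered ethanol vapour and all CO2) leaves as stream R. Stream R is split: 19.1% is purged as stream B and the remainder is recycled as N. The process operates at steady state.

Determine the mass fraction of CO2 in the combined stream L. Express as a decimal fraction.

CO2 enters only via A and leaves only via the purge: 1660×0.373 = 0.191×(CO2 in R), and the recovery unit passes all CO2, so CO2 in L = CO2 in R = 3241.8 kg/h.
ethanol vapour in L: m_A = 1660×0.627 + (1−0.191)·(1−0.561)·m_A, so m_A = 1040.8/0.6448 = 1614.1 kg/h.
L = 1614.1 + 3241.8 = 4855.8 kg/h.
CO2 fraction in L = 3241.8/4855.8 = 0.6676.

0.6676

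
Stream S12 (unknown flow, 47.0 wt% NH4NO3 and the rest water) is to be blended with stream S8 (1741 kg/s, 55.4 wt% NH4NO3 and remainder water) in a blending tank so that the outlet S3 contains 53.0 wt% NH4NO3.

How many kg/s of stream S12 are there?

Let S12 be the unknown flow. Total out = 1741 + S12.
NH4NO3 balance: 964.51 + 0.470·S12 = 0.530·(1741 + S12)
(0.470 − 0.530)·S12 = 0.530×1741 − 964.51 = -41.784
S12 = -41.784 / -0.060 = 696.4 kg/s

696.4 kg/s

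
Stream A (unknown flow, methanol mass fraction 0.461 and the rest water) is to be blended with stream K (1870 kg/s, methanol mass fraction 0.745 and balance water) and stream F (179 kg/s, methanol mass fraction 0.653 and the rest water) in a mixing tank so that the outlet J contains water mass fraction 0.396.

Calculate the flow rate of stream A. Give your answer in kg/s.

Let A be the unknown flow. Total out = 2049 + A.
water balance: 538.96 + 0.539·A = 0.396·(2049 + A)
(0.539 − 0.396)·A = 0.396×2049 − 538.96 = 272.44
A = 272.44 / 0.143 = 1905.2 kg/s

1905 kg/s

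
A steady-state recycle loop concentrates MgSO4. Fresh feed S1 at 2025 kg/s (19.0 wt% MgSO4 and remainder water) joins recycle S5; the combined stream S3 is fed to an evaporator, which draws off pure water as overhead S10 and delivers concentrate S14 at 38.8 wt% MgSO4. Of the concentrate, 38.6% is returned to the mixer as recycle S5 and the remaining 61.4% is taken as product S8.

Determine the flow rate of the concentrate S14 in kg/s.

1615 kg/s

Overall MgSO4 balance (none leaves overhead): MgSO4 in fresh feed = MgSO4 in product, i.e. 2025×0.190 = (1−0.386)·S14·0.388.
S14 = 384.75/(0.388×0.614) = 1615 kg/s.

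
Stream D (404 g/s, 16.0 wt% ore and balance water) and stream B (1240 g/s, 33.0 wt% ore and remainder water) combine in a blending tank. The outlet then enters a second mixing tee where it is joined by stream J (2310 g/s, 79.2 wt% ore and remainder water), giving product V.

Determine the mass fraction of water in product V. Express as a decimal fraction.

0.4175

Overall, product flow = 3954 g/s.
water in = 404×0.840 + 1240×0.670 + 2310×0.208 = 1650.6 g/s.
water fraction in V = 0.4175.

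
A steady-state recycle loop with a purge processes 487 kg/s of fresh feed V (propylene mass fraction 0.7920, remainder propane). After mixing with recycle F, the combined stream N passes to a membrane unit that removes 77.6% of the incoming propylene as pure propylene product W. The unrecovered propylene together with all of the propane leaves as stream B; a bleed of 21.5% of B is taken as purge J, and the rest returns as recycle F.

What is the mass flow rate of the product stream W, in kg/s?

propylene in N: m_A = 487×0.792 + (1−0.215)·(1−0.776)·m_A, so m_A = 385.7/0.8242 = 468 kg/s.
Product W = 0.776×468 = 363.17 kg/s.

363.2 kg/s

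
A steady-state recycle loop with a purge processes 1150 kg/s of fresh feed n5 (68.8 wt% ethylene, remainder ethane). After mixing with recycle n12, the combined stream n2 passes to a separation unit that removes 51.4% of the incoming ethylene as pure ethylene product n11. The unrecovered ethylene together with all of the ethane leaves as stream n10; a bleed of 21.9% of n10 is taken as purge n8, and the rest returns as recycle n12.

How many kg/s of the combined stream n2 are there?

2914 kg/s

ethane enters only via n5 and leaves only via the purge: 1150×0.312 = 0.219×(ethane in n10), and the separation unit passes all ethane, so ethane in n2 = ethane in n10 = 1638.4 kg/s.
ethylene in n2: m_A = 1150×0.688 + (1−0.219)·(1−0.514)·m_A, so m_A = 791.2/0.6204 = 1275.2 kg/s.
n2 = 1275.2 + 1638.4 = 2913.6 kg/s.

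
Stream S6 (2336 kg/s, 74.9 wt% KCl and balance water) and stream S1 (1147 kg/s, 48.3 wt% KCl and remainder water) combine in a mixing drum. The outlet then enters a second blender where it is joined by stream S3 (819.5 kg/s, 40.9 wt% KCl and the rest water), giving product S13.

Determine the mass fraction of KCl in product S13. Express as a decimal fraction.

Overall, product flow = 4302.5 kg/s.
KCl in = 2336×0.749 + 1147×0.483 + 819.5×0.409 = 2638.8 kg/s.
KCl fraction in S13 = 0.613.

0.613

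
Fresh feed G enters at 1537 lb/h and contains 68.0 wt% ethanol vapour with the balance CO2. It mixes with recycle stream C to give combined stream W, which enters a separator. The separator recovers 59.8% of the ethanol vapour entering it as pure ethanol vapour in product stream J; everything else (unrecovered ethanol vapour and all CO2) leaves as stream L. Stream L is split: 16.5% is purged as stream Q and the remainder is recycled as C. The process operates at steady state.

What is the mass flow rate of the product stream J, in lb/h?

940.8 lb/h

ethanol vapour in W: m_A = 1537×0.680 + (1−0.165)·(1−0.598)·m_A, so m_A = 1045.2/0.6643 = 1573.3 lb/h.
Product J = 0.598×1573.3 = 940.81 lb/h.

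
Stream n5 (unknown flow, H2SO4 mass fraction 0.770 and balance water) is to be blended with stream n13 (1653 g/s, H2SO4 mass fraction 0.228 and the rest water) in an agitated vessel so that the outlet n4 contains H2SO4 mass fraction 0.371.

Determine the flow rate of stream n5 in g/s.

592.4 g/s

Let n5 be the unknown flow. Total out = 1653 + n5.
H2SO4 balance: 376.88 + 0.770·n5 = 0.371·(1653 + n5)
(0.770 − 0.371)·n5 = 0.371×1653 − 376.88 = 236.38
n5 = 236.38 / 0.399 = 592.43 g/s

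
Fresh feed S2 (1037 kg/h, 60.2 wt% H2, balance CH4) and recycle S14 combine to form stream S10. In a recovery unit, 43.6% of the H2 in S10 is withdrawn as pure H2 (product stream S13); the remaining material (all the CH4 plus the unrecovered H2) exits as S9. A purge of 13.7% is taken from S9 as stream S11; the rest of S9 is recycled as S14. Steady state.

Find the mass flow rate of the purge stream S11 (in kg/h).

CH4 enters only via S2 and leaves only via the purge: 1037×0.398 = 0.137×(CH4 in S9), and the recovery unit passes all CH4, so CH4 in S10 = CH4 in S9 = 3012.6 kg/h.
H2 in S10: m_A = 1037×0.602 + (1−0.137)·(1−0.436)·m_A, so m_A = 624.27/0.5133 = 1216.3 kg/h.
S9 = (1−0.436)×1216.3 + 3012.6 = 3698.6 kg/h.
Purge S11 = 0.137×3698.6 = 506.7 kg/h.

506.7 kg/h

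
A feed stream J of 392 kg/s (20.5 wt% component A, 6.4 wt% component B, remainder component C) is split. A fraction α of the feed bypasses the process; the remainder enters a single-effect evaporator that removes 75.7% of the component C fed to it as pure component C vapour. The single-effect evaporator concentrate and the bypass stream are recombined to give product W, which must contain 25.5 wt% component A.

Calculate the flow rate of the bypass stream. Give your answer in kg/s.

253.1 kg/s

All 392×0.205 = 80.36 kg/s of component A reaches W, so W = 80.36/0.255 = 315.14 kg/s and vapour = 76.863 kg/s.
The evaporator receives (1−α)·392 of feed at 0.731 component C and removes 0.757 of that component C:
0.757×0.731×(1−α)×392 = 76.863
(1−α) = 76.863/216.92 = 0.3543;  α = 0.6457.
Bypass flow = 0.6457×392 = 253.1 kg/s.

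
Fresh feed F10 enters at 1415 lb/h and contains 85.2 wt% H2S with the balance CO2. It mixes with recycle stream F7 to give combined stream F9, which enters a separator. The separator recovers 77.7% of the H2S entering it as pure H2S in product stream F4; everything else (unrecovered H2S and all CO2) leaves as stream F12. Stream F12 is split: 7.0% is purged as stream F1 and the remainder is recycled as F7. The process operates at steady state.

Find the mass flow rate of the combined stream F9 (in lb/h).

CO2 enters only via F10 and leaves only via the purge: 1415×0.148 = 0.070×(CO2 in F12), and the separator passes all CO2, so CO2 in F9 = CO2 in F12 = 2991.7 lb/h.
H2S in F9: m_A = 1415×0.852 + (1−0.070)·(1−0.777)·m_A, so m_A = 1205.6/0.7926 = 1521 lb/h.
F9 = 1521 + 2991.7 = 4512.7 lb/h.

4513 lb/h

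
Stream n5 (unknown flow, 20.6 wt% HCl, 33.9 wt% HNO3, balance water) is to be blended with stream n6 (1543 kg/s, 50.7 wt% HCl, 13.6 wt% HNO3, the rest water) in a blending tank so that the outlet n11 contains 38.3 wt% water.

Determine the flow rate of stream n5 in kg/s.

Let n5 be the unknown flow. Total out = 1543 + n5.
water balance: 550.85 + 0.455·n5 = 0.383·(1543 + n5)
(0.455 − 0.383)·n5 = 0.383×1543 − 550.85 = 40.118
n5 = 40.118 / 0.072 = 557.19 kg/s

557.2 kg/s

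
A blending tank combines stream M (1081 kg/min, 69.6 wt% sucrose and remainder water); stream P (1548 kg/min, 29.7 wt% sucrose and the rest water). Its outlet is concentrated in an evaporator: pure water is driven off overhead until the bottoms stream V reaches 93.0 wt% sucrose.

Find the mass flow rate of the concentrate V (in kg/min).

sucrose entering = 1081×0.696 + 1548×0.297 = 1212.1 kg/min.
All sucrose reports to V, so V = 1212.1/0.930 = 1303.4 kg/min.

1303 kg/min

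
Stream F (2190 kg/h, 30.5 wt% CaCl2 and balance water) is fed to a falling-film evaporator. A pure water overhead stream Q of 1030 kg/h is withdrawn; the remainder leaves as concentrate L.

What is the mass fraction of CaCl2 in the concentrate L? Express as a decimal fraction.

CaCl2 is not removed: 2190×0.305 = 667.95 kg/h of CaCl2 enters L.
Concentrate = 2190 − 1030 = 1160 kg/h.
Mass fraction = 667.95/1160 = 0.576.

0.576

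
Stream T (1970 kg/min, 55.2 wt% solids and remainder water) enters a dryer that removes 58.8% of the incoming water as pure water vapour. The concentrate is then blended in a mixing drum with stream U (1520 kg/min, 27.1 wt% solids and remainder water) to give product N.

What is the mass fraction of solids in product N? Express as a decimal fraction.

Vapour removed = 0.588×0.448×1970 = 518.95 kg/min; concentrate = 1451.1 kg/min.
solids reaching the mixer = 1087.4 (from concentrate) + 1520×0.271 = 1499.4 kg/min.
Product flow = 1451.1 + 1520 = 2971.1 kg/min; solids fraction = 0.5047.

0.5047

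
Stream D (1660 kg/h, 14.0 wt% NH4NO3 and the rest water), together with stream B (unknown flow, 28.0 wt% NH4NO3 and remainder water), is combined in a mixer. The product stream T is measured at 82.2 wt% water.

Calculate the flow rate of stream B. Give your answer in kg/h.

618.4 kg/h

Let B be the unknown flow. Total out = 1660 + B.
water balance: 1427.6 + 0.720·B = 0.822·(1660 + B)
(0.720 − 0.822)·B = 0.822×1660 − 1427.6 = -63.08
B = -63.08 / -0.102 = 618.43 kg/h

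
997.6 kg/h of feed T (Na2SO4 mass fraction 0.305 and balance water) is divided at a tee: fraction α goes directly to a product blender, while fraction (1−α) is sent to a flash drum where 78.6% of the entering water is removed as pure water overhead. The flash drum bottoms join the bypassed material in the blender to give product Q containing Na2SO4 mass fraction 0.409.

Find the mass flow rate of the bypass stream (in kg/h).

All 997.6×0.305 = 304.27 kg/h of Na2SO4 reaches Q, so Q = 304.27/0.409 = 743.93 kg/h and vapour = 253.67 kg/h.
The evaporator receives (1−α)·997.6 of feed at 0.695 water and removes 0.786 of that water:
0.786×0.695×(1−α)×997.6 = 253.67
(1−α) = 253.67/544.96 = 0.4655;  α = 0.5345.
Bypass flow = 0.5345×997.6 = 533.24 kg/h.

533.2 kg/h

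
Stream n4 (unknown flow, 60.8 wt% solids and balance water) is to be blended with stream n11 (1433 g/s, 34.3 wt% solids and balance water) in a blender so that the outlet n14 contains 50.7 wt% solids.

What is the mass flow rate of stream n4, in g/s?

Let n4 be the unknown flow. Total out = 1433 + n4.
solids balance: 491.52 + 0.608·n4 = 0.507·(1433 + n4)
(0.608 − 0.507)·n4 = 0.507×1433 − 491.52 = 235.01
n4 = 235.01 / 0.101 = 2326.9 g/s

2327 g/s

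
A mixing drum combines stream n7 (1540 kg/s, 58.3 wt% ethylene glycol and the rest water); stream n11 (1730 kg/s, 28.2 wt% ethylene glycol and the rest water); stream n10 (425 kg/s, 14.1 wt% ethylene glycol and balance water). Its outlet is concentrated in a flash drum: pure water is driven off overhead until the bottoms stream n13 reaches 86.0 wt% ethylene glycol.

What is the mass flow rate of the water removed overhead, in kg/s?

2014 kg/s

ethylene glycol entering = 1540×0.583 + 1730×0.282 + 425×0.141 = 1445.6 kg/s.
All ethylene glycol reports to n13, so n13 = 1445.6/0.860 = 1680.9 kg/s.
Total feed = 3695 kg/s; overhead = 3695 − 1680.9 = 2014.1 kg/s.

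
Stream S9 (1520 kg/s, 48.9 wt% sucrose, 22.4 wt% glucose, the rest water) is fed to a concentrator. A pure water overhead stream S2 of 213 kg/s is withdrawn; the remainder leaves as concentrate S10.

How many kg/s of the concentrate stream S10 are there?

1307 kg/s

Concentrate = 1520 − 213 = 1307 kg/s.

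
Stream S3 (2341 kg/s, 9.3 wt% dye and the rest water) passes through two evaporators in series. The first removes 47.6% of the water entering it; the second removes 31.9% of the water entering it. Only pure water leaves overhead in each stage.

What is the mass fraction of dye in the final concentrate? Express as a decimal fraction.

0.223

water in feed = 2341×0.907 = 2123.3 kg/s.
After stage 1: water left = (1−0.476)×2123.3 = 1112.6; stream total = 1330.3 kg/s.
After stage 2: water left = (1−0.319)×1112.6 = 757.68; final concentrate = 975.4 kg/s.
dye fraction = 217.71/975.4 = 0.223.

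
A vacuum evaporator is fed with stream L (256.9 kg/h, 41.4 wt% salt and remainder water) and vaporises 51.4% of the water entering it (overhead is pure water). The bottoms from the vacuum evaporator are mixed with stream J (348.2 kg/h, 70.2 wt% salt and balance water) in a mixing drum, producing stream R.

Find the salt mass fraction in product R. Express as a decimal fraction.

Vapour removed = 0.514×0.586×256.9 = 77.379 kg/h; concentrate = 179.52 kg/h.
salt reaching the mixer = 106.36 (from concentrate) + 348.2×0.702 = 350.79 kg/h.
Product flow = 179.52 + 348.2 = 527.72 kg/h; salt fraction = 0.665.

0.665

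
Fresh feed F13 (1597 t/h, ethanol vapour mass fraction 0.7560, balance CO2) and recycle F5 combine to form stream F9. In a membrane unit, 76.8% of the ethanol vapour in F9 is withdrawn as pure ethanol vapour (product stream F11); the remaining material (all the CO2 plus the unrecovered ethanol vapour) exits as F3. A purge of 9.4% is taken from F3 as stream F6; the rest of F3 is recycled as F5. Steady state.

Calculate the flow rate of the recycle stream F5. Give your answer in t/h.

CO2 enters only via F13 and leaves only via the purge: 1597×0.244 = 0.094×(CO2 in F3), and the membrane unit passes all CO2, so CO2 in F9 = CO2 in F3 = 4145.4 t/h.
ethanol vapour in F9: m_A = 1597×0.756 + (1−0.094)·(1−0.768)·m_A, so m_A = 1207.3/0.7898 = 1528.6 t/h.
F3 = (1−0.768)×1528.6 + 4145.4 = 4500 t/h.
Recycle F5 = (1−0.094)×4500 = 4077 t/h.

4077 t/h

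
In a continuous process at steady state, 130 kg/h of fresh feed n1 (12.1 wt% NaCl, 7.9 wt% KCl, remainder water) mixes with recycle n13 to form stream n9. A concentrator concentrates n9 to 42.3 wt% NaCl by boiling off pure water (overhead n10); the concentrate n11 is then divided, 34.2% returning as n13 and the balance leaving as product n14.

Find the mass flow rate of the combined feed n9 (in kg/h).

149.3 kg/h

Overall NaCl balance (none leaves overhead): NaCl in fresh feed = NaCl in product, i.e. 130×0.121 = (1−0.342)·n11·0.423.
n11 = 15.73/(0.423×0.658) = 56.515 kg/h.
Recycle n13 = 0.342×56.515 = 19.328 kg/h.
Combined feed n9 = 130 + 19.328 = 149.33 kg/h.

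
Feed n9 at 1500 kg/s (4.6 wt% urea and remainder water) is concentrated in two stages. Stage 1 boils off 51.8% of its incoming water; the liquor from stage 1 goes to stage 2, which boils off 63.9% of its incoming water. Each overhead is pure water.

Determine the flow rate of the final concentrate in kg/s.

water in feed = 1500×0.954 = 1431 kg/s.
After stage 1: water left = (1−0.518)×1431 = 689.74; stream total = 758.74 kg/s.
After stage 2: water left = (1−0.639)×689.74 = 249; final concentrate = 318 kg/s.

318 kg/s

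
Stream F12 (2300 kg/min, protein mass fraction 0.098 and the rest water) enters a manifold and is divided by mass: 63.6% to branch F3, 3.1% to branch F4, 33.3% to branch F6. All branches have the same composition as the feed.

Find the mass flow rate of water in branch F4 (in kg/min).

64.31 kg/min

Branch F4 total = 0.031×2300 = 71.3 kg/min.
water in F4 = 0.902×71.3 = 64.313 kg/min.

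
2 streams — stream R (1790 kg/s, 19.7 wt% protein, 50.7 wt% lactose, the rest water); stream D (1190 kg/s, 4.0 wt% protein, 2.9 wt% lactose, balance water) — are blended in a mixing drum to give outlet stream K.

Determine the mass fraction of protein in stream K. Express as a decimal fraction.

Total flow out = 1790 + 1190 = 2980 kg/s.
protein in = 1790×0.197 + 1190×0.040 = 400.23 kg/s.
protein mass fraction in K = 400.23/2980 = 0.134.

0.134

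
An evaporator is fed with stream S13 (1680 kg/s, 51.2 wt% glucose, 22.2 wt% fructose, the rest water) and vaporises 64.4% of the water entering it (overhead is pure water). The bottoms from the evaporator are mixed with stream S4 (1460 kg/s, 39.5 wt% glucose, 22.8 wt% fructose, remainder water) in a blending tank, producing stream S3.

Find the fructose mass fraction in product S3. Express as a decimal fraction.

Vapour removed = 0.644×0.266×1680 = 287.79 kg/s; concentrate = 1392.2 kg/s.
fructose reaching the mixer = 372.96 (from concentrate) + 1460×0.228 = 705.84 kg/s.
Product flow = 1392.2 + 1460 = 2852.2 kg/s; fructose fraction = 0.2475.

0.2475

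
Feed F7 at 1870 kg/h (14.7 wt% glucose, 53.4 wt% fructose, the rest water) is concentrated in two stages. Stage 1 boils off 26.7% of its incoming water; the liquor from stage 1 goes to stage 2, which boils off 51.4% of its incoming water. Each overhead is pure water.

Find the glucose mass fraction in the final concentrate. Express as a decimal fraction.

0.185

water in feed = 1870×0.319 = 596.53 kg/h.
After stage 1: water left = (1−0.267)×596.53 = 437.26; stream total = 1710.7 kg/h.
After stage 2: water left = (1−0.514)×437.26 = 212.51; final concentrate = 1486 kg/h.
glucose fraction = 274.89/1486 = 0.185.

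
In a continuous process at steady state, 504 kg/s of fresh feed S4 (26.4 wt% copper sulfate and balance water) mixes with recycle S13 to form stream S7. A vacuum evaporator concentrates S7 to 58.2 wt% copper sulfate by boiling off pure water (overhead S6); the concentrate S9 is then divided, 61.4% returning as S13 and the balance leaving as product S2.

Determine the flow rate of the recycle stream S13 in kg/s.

363.7 kg/s

Overall copper sulfate balance (none leaves overhead): copper sulfate in fresh feed = copper sulfate in product, i.e. 504×0.264 = (1−0.614)·S9·0.582.
S9 = 133.06/(0.582×0.386) = 592.28 kg/s.
Recycle S13 = 0.614×592.28 = 363.66 kg/s.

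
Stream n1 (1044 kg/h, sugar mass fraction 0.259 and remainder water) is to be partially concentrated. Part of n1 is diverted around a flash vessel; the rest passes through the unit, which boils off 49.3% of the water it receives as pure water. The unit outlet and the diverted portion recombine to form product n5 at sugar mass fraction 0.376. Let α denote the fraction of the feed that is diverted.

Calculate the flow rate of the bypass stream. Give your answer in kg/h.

All 1044×0.259 = 270.4 kg/h of sugar reaches n5, so n5 = 270.4/0.376 = 719.14 kg/h and vapour = 324.86 kg/h.
The evaporator receives (1−α)·1044 of feed at 0.741 water and removes 0.493 of that water:
0.493×0.741×(1−α)×1044 = 324.86
(1−α) = 324.86/381.39 = 0.8518;  α = 0.1482.
Bypass flow = 0.1482×1044 = 154.73 kg/h.

154.7 kg/h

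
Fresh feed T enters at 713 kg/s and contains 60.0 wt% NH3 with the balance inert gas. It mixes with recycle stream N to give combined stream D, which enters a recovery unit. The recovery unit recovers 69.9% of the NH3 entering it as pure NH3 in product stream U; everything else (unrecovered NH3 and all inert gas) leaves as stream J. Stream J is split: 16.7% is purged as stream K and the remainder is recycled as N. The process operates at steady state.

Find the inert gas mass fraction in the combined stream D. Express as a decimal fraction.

0.749

inert gas enters only via T and leaves only via the purge: 713×0.400 = 0.167×(inert gas in J), and the recovery unit passes all inert gas, so inert gas in D = inert gas in J = 1707.8 kg/s.
NH3 in D: m_A = 713×0.600 + (1−0.167)·(1−0.699)·m_A, so m_A = 427.8/0.7493 = 570.96 kg/s.
D = 570.96 + 1707.8 = 2278.7 kg/s.
inert gas fraction in D = 1707.8/2278.7 = 0.749.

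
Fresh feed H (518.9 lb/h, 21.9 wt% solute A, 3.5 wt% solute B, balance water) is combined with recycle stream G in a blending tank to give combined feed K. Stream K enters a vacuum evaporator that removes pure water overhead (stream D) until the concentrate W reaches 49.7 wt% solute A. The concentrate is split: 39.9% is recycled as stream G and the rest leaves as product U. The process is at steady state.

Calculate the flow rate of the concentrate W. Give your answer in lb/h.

380.4 lb/h

Overall solute A balance (none leaves overhead): solute A in fresh feed = solute A in product, i.e. 518.9×0.219 = (1−0.399)·W·0.497.
W = 113.64/(0.497×0.601) = 380.45 lb/h.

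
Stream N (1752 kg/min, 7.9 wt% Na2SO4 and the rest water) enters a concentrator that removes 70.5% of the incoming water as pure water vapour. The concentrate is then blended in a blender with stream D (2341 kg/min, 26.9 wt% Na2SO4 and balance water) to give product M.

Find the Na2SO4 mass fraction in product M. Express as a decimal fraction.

Vapour removed = 0.705×0.921×1752 = 1137.6 kg/min; concentrate = 614.42 kg/min.
Na2SO4 reaching the mixer = 138.41 (from concentrate) + 2341×0.269 = 768.14 kg/min.
Product flow = 614.42 + 2341 = 2955.4 kg/min; Na2SO4 fraction = 0.260.

0.260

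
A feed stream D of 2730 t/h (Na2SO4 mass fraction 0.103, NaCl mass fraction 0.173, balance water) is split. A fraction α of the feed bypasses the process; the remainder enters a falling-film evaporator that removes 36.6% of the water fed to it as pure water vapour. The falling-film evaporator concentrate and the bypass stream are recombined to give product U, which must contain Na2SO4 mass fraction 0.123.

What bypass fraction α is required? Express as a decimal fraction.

All 2730×0.103 = 281.19 t/h of Na2SO4 reaches U, so U = 281.19/0.123 = 2286.1 t/h and vapour = 443.9 t/h.
The evaporator receives (1−α)·2730 of feed at 0.724 water and removes 0.366 of that water:
0.366×0.724×(1−α)×2730 = 443.9
(1−α) = 443.9/723.41 = 0.6136;  α = 0.3864.

0.386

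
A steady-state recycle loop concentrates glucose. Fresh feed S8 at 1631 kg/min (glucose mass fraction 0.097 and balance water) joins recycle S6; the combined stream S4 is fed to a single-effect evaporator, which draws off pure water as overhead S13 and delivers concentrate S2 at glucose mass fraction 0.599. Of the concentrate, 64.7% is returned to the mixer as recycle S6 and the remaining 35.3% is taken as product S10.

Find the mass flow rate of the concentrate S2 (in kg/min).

748.2 kg/min

Overall glucose balance (none leaves overhead): glucose in fresh feed = glucose in product, i.e. 1631×0.097 = (1−0.647)·S2·0.599.
S2 = 158.21/(0.599×0.353) = 748.21 kg/min.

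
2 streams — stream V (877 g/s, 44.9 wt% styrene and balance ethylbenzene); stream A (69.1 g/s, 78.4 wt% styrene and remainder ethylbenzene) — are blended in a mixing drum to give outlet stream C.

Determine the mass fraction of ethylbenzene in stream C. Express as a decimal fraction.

Total flow out = 877 + 69.1 = 946.1 g/s.
ethylbenzene in = 877×0.551 + 69.1×0.216 = 498.15 g/s.
ethylbenzene mass fraction in C = 498.15/946.1 = 0.527.

0.527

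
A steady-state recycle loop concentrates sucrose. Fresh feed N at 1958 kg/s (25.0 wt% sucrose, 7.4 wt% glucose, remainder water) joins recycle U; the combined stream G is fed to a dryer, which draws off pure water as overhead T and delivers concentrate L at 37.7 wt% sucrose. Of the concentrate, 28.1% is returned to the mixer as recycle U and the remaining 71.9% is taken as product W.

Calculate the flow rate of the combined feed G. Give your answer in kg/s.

Overall sucrose balance (none leaves overhead): sucrose in fresh feed = sucrose in product, i.e. 1958×0.250 = (1−0.281)·L·0.377.
L = 489.5/(0.377×0.719) = 1805.9 kg/s.
Recycle U = 0.281×1805.9 = 507.44 kg/s.
Combined feed G = 1958 + 507.44 = 2465.4 kg/s.

2465 kg/s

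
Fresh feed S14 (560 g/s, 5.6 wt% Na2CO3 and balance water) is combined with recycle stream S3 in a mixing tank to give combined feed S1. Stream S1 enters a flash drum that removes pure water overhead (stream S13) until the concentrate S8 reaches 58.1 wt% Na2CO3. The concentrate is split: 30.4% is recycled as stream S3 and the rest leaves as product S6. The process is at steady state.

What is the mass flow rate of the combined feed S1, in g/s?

Overall Na2CO3 balance (none leaves overhead): Na2CO3 in fresh feed = Na2CO3 in product, i.e. 560×0.056 = (1−0.304)·S8·0.581.
S8 = 31.36/(0.581×0.696) = 77.552 g/s.
Recycle S3 = 0.304×77.552 = 23.576 g/s.
Combined feed S1 = 560 + 23.576 = 583.58 g/s.

583.6 g/s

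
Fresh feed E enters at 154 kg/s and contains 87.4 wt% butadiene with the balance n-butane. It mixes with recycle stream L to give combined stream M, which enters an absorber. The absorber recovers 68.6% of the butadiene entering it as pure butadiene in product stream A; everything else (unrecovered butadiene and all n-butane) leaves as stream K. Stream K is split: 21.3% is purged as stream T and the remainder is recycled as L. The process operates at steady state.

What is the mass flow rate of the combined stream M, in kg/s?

269.9 kg/s

n-butane enters only via E and leaves only via the purge: 154×0.126 = 0.213×(n-butane in K), and the absorber passes all n-butane, so n-butane in M = n-butane in K = 91.099 kg/s.
butadiene in M: m_A = 154×0.874 + (1−0.213)·(1−0.686)·m_A, so m_A = 134.6/0.7529 = 178.77 kg/s.
M = 178.77 + 91.099 = 269.87 kg/s.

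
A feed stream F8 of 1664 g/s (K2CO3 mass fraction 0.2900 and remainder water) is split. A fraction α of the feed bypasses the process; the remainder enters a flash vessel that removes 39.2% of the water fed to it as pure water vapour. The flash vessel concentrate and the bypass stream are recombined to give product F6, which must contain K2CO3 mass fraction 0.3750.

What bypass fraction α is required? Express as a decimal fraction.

0.186

All 1664×0.290 = 482.56 g/s of K2CO3 reaches F6, so F6 = 482.56/0.375 = 1286.8 g/s and vapour = 377.17 g/s.
The evaporator receives (1−α)·1664 of feed at 0.710 water and removes 0.392 of that water:
0.392×0.710×(1−α)×1664 = 377.17
(1−α) = 377.17/463.12 = 0.8144;  α = 0.1856.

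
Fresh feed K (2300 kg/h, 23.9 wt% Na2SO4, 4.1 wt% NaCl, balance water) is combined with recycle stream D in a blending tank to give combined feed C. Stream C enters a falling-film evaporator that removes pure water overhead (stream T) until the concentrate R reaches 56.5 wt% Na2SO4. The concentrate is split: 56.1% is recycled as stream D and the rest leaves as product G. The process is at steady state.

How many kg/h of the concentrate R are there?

2216 kg/h

Overall Na2SO4 balance (none leaves overhead): Na2SO4 in fresh feed = Na2SO4 in product, i.e. 2300×0.239 = (1−0.561)·R·0.565.
R = 549.7/(0.565×0.439) = 2216.2 kg/h.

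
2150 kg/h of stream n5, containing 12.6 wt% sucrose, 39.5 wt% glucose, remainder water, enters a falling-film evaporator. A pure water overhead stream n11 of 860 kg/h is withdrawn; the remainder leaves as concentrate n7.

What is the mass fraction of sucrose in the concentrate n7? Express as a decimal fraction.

sucrose is not removed: 2150×0.126 = 270.9 kg/h of sucrose enters n7.
Concentrate = 2150 − 860 = 1290 kg/h.
Mass fraction = 270.9/1290 = 0.210.

0.210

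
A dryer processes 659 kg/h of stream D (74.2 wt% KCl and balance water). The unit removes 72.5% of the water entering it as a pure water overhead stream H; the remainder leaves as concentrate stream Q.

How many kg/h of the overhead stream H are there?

water entering = 659×0.258 = 170.02 kg/h; overhead removed = 0.725×170.02 = 123.27 kg/h.

123.3 kg/h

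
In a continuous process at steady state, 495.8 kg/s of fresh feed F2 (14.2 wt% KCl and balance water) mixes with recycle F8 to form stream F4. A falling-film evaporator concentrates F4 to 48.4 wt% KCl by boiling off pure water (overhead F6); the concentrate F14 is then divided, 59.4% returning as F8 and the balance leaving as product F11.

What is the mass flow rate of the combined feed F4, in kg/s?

708.6 kg/s

Overall KCl balance (none leaves overhead): KCl in fresh feed = KCl in product, i.e. 495.8×0.142 = (1−0.594)·F14·0.484.
F14 = 70.404/(0.484×0.406) = 358.28 kg/s.
Recycle F8 = 0.594×358.28 = 212.82 kg/s.
Combined feed F4 = 495.8 + 212.82 = 708.62 kg/s.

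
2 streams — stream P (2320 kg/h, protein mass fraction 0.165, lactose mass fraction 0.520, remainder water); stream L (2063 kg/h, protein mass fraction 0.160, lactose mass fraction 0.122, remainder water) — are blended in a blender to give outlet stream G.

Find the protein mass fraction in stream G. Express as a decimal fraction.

0.163

Total flow out = 2320 + 2063 = 4383 kg/h.
protein in = 2320×0.165 + 2063×0.160 = 712.88 kg/h.
protein mass fraction in G = 712.88/4383 = 0.163.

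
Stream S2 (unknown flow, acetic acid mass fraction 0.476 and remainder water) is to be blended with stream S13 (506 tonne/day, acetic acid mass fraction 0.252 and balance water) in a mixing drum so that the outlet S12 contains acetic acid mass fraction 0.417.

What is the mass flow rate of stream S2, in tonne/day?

1415 tonne/day

Let S2 be the unknown flow. Total out = 506 + S2.
acetic acid balance: 127.51 + 0.476·S2 = 0.417·(506 + S2)
(0.476 − 0.417)·S2 = 0.417×506 − 127.51 = 83.49
S2 = 83.49 / 0.059 = 1415.1 tonne/day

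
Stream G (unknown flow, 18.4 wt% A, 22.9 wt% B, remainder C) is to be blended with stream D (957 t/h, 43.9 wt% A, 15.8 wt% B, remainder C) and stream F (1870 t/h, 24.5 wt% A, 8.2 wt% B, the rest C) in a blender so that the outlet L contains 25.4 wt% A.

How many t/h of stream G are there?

2289 t/h

Let G be the unknown flow. Total out = 2827 + G.
A balance: 878.27 + 0.184·G = 0.254·(2827 + G)
(0.184 − 0.254)·G = 0.254×2827 − 878.27 = -160.21
G = -160.21 / -0.070 = 2288.8 t/h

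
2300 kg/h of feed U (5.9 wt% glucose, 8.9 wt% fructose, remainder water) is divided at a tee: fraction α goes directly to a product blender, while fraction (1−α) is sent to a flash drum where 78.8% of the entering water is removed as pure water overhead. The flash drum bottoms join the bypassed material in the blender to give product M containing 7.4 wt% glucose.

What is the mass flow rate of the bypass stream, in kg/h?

1606 kg/h

All 2300×0.059 = 135.7 kg/h of glucose reaches M, so M = 135.7/0.074 = 1833.8 kg/h and vapour = 466.22 kg/h.
The evaporator receives (1−α)·2300 of feed at 0.852 water and removes 0.788 of that water:
0.788×0.852×(1−α)×2300 = 466.22
(1−α) = 466.22/1544.2 = 0.3019;  α = 0.6981.
Bypass flow = 0.6981×2300 = 1605.6 kg/h.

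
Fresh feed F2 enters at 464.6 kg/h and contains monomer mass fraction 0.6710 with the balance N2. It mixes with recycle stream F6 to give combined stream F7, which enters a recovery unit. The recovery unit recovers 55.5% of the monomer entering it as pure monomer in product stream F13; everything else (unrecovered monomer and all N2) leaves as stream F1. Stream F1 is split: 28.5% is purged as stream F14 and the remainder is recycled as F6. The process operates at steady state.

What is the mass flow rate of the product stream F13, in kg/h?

253.8 kg/h

monomer in F7: m_A = 464.6×0.671 + (1−0.285)·(1−0.555)·m_A, so m_A = 311.75/0.6818 = 457.22 kg/h.
Product F13 = 0.555×457.22 = 253.76 kg/h.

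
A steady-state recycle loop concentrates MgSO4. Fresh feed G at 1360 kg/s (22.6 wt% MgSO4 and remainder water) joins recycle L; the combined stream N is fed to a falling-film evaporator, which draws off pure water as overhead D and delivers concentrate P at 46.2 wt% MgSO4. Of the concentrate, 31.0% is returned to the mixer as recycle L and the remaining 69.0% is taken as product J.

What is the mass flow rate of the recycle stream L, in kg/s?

298.9 kg/s

Overall MgSO4 balance (none leaves overhead): MgSO4 in fresh feed = MgSO4 in product, i.e. 1360×0.226 = (1−0.310)·P·0.462.
P = 307.36/(0.462×0.690) = 964.18 kg/s.
Recycle L = 0.310×964.18 = 298.89 kg/s.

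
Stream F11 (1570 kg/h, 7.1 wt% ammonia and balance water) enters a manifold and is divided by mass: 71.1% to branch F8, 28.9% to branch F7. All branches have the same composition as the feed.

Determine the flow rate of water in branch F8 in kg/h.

1037 kg/h

Branch F8 total = 0.711×1570 = 1116.3 kg/h.
water in F8 = 0.929×1116.3 = 1037 kg/h.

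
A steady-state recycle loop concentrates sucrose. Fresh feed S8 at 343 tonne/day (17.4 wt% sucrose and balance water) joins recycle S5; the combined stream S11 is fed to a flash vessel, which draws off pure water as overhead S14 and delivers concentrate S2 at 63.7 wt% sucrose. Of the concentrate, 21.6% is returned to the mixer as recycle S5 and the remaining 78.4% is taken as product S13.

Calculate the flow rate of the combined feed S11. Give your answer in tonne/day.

Overall sucrose balance (none leaves overhead): sucrose in fresh feed = sucrose in product, i.e. 343×0.174 = (1−0.216)·S2·0.637.
S2 = 59.682/(0.637×0.784) = 119.51 tonne/day.
Recycle S5 = 0.216×119.51 = 25.813 tonne/day.
Combined feed S11 = 343 + 25.813 = 368.81 tonne/day.

368.8 tonne/day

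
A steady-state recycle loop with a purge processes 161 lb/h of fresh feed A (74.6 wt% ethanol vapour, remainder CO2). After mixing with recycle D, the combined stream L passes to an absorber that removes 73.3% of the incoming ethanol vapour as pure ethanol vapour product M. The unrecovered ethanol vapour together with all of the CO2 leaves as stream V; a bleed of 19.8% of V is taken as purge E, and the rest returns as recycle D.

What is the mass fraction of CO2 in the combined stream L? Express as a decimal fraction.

CO2 enters only via A and leaves only via the purge: 161×0.254 = 0.198×(CO2 in V), and the absorber passes all CO2, so CO2 in L = CO2 in V = 206.54 lb/h.
ethanol vapour in L: m_A = 161×0.746 + (1−0.198)·(1−0.733)·m_A, so m_A = 120.11/0.7859 = 152.83 lb/h.
L = 152.83 + 206.54 = 359.37 lb/h.
CO2 fraction in L = 206.54/359.37 = 0.575.

0.575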